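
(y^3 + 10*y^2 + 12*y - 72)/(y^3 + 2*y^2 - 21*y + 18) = (y^2 + 4*y - 12)/(y^2 - 4*y + 3)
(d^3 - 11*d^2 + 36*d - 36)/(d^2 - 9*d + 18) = d - 2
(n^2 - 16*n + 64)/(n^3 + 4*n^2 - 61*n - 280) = (n - 8)/(n^2 + 12*n + 35)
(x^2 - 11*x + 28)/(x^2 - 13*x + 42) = (x - 4)/(x - 6)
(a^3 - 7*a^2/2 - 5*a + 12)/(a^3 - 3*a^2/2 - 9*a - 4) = (2*a - 3)/(2*a + 1)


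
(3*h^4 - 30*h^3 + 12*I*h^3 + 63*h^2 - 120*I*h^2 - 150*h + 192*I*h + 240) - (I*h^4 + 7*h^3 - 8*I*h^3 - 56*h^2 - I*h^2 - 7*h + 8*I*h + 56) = 3*h^4 - I*h^4 - 37*h^3 + 20*I*h^3 + 119*h^2 - 119*I*h^2 - 143*h + 184*I*h + 184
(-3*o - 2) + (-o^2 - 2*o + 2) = -o^2 - 5*o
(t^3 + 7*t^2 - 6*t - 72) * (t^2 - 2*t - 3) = t^5 + 5*t^4 - 23*t^3 - 81*t^2 + 162*t + 216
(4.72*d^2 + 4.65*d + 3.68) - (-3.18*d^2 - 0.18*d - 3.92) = 7.9*d^2 + 4.83*d + 7.6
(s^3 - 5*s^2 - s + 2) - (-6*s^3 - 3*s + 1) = 7*s^3 - 5*s^2 + 2*s + 1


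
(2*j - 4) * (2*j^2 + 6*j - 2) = 4*j^3 + 4*j^2 - 28*j + 8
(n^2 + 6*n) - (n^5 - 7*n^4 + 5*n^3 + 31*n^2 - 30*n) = -n^5 + 7*n^4 - 5*n^3 - 30*n^2 + 36*n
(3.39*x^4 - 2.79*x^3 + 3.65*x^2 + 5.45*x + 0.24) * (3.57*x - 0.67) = 12.1023*x^5 - 12.2316*x^4 + 14.8998*x^3 + 17.011*x^2 - 2.7947*x - 0.1608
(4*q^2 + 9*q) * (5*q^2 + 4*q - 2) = 20*q^4 + 61*q^3 + 28*q^2 - 18*q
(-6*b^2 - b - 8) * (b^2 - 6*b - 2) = -6*b^4 + 35*b^3 + 10*b^2 + 50*b + 16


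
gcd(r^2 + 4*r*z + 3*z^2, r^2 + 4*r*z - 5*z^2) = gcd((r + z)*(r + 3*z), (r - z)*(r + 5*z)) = 1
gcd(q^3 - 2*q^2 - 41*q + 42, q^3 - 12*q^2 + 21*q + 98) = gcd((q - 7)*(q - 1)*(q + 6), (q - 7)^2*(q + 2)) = q - 7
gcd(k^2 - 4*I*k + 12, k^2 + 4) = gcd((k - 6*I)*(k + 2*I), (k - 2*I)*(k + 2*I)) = k + 2*I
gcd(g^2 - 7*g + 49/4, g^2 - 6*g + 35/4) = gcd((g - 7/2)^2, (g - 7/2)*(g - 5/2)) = g - 7/2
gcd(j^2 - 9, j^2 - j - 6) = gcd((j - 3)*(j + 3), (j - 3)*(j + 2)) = j - 3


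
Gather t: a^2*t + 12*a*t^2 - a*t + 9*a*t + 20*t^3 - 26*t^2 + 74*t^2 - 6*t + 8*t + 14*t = 20*t^3 + t^2*(12*a + 48) + t*(a^2 + 8*a + 16)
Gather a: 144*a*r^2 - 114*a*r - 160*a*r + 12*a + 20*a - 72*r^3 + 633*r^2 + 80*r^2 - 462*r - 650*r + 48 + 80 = a*(144*r^2 - 274*r + 32) - 72*r^3 + 713*r^2 - 1112*r + 128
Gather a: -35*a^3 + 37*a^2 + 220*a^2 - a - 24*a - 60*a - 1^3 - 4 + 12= -35*a^3 + 257*a^2 - 85*a + 7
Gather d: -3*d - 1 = -3*d - 1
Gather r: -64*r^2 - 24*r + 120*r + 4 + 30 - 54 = -64*r^2 + 96*r - 20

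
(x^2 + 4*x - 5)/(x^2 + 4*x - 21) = (x^2 + 4*x - 5)/(x^2 + 4*x - 21)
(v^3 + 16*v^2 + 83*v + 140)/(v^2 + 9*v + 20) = v + 7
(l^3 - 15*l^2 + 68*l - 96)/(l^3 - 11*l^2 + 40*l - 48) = (l - 8)/(l - 4)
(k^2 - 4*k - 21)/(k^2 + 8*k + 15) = (k - 7)/(k + 5)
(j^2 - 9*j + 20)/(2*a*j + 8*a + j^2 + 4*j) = (j^2 - 9*j + 20)/(2*a*j + 8*a + j^2 + 4*j)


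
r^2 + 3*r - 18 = (r - 3)*(r + 6)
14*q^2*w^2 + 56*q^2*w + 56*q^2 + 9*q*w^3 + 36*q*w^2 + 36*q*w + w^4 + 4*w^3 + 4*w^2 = (2*q + w)*(7*q + w)*(w + 2)^2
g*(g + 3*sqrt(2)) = g^2 + 3*sqrt(2)*g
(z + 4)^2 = z^2 + 8*z + 16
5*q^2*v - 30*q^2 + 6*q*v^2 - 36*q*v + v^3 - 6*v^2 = (q + v)*(5*q + v)*(v - 6)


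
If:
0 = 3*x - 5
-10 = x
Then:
No Solution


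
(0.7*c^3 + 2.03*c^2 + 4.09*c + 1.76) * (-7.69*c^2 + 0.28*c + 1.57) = -5.383*c^5 - 15.4147*c^4 - 29.7847*c^3 - 9.2021*c^2 + 6.9141*c + 2.7632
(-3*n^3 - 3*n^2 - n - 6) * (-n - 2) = 3*n^4 + 9*n^3 + 7*n^2 + 8*n + 12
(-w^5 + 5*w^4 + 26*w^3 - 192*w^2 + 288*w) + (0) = -w^5 + 5*w^4 + 26*w^3 - 192*w^2 + 288*w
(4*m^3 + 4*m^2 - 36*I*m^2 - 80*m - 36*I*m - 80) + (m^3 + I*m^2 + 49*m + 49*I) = 5*m^3 + 4*m^2 - 35*I*m^2 - 31*m - 36*I*m - 80 + 49*I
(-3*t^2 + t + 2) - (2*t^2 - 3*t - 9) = -5*t^2 + 4*t + 11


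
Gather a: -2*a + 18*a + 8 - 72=16*a - 64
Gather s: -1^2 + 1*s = s - 1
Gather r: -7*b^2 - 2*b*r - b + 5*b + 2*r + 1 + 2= -7*b^2 + 4*b + r*(2 - 2*b) + 3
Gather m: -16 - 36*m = -36*m - 16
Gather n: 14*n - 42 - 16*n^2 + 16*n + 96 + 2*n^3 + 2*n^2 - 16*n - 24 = 2*n^3 - 14*n^2 + 14*n + 30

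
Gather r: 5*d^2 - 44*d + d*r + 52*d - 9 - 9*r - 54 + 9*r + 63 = 5*d^2 + d*r + 8*d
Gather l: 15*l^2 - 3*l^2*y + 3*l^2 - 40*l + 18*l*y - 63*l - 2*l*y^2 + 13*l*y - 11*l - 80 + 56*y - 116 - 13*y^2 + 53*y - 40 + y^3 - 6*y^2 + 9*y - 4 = l^2*(18 - 3*y) + l*(-2*y^2 + 31*y - 114) + y^3 - 19*y^2 + 118*y - 240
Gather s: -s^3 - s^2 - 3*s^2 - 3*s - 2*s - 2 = -s^3 - 4*s^2 - 5*s - 2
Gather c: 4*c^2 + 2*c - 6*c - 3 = 4*c^2 - 4*c - 3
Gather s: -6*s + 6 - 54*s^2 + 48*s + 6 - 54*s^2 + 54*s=-108*s^2 + 96*s + 12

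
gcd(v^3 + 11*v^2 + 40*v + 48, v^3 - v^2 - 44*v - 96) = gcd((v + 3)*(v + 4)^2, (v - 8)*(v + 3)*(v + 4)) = v^2 + 7*v + 12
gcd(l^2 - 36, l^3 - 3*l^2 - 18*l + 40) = 1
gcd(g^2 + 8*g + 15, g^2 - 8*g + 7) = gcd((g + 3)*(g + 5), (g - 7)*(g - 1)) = 1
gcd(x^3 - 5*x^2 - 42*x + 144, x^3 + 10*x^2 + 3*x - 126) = x^2 + 3*x - 18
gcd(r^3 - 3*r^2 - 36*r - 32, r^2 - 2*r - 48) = r - 8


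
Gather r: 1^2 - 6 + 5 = 0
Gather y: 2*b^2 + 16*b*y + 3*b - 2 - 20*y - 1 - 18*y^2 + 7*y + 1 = 2*b^2 + 3*b - 18*y^2 + y*(16*b - 13) - 2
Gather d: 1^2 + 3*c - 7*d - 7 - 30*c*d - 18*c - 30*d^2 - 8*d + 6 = -15*c - 30*d^2 + d*(-30*c - 15)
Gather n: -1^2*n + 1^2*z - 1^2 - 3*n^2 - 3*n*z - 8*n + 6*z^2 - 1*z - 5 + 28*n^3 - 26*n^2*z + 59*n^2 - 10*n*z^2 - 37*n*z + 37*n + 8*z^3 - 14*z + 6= 28*n^3 + n^2*(56 - 26*z) + n*(-10*z^2 - 40*z + 28) + 8*z^3 + 6*z^2 - 14*z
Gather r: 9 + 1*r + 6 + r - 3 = 2*r + 12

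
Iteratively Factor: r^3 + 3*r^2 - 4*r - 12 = (r + 2)*(r^2 + r - 6) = (r - 2)*(r + 2)*(r + 3)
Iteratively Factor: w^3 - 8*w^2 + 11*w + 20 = (w - 5)*(w^2 - 3*w - 4) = (w - 5)*(w - 4)*(w + 1)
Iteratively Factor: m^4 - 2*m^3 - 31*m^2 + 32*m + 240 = (m - 5)*(m^3 + 3*m^2 - 16*m - 48) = (m - 5)*(m - 4)*(m^2 + 7*m + 12) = (m - 5)*(m - 4)*(m + 4)*(m + 3)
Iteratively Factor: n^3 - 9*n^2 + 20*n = (n - 4)*(n^2 - 5*n) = n*(n - 4)*(n - 5)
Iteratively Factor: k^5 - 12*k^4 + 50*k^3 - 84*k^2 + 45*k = (k - 5)*(k^4 - 7*k^3 + 15*k^2 - 9*k) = k*(k - 5)*(k^3 - 7*k^2 + 15*k - 9) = k*(k - 5)*(k - 3)*(k^2 - 4*k + 3) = k*(k - 5)*(k - 3)^2*(k - 1)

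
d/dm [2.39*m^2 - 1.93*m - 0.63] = 4.78*m - 1.93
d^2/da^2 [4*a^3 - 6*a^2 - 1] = 24*a - 12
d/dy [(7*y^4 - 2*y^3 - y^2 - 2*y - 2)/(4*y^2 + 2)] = (14*y^5 - 2*y^4 + 14*y^3 - y^2 + 3*y - 1)/(4*y^4 + 4*y^2 + 1)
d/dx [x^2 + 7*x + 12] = 2*x + 7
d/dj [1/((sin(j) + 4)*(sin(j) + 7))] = -(2*sin(j) + 11)*cos(j)/((sin(j) + 4)^2*(sin(j) + 7)^2)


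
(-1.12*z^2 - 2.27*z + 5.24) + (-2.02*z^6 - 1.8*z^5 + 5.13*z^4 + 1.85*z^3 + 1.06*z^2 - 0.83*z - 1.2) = -2.02*z^6 - 1.8*z^5 + 5.13*z^4 + 1.85*z^3 - 0.0600000000000001*z^2 - 3.1*z + 4.04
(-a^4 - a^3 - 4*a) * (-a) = a^5 + a^4 + 4*a^2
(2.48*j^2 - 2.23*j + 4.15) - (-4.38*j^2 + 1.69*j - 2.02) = 6.86*j^2 - 3.92*j + 6.17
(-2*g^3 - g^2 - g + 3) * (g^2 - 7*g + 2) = -2*g^5 + 13*g^4 + 2*g^3 + 8*g^2 - 23*g + 6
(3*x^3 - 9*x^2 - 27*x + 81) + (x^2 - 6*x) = 3*x^3 - 8*x^2 - 33*x + 81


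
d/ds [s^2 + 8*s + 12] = 2*s + 8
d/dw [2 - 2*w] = -2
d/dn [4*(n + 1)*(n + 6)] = 8*n + 28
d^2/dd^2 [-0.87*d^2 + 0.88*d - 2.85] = -1.74000000000000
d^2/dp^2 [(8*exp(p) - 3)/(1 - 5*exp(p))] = (35*exp(p) + 7)*exp(p)/(125*exp(3*p) - 75*exp(2*p) + 15*exp(p) - 1)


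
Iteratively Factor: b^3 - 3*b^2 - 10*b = (b)*(b^2 - 3*b - 10) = b*(b - 5)*(b + 2)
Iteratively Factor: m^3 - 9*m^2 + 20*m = (m - 5)*(m^2 - 4*m) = m*(m - 5)*(m - 4)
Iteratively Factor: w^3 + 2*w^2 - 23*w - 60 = (w + 4)*(w^2 - 2*w - 15) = (w - 5)*(w + 4)*(w + 3)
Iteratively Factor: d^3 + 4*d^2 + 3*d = (d)*(d^2 + 4*d + 3) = d*(d + 1)*(d + 3)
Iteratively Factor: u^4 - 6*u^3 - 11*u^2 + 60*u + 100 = (u - 5)*(u^3 - u^2 - 16*u - 20) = (u - 5)^2*(u^2 + 4*u + 4) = (u - 5)^2*(u + 2)*(u + 2)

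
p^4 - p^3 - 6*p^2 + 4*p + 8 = (p - 2)^2*(p + 1)*(p + 2)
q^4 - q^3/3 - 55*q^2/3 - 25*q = q*(q - 5)*(q + 5/3)*(q + 3)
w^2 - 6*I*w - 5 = (w - 5*I)*(w - I)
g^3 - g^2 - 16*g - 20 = (g - 5)*(g + 2)^2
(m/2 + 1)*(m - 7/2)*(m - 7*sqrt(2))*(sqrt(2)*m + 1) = sqrt(2)*m^4/2 - 13*m^3/2 - 3*sqrt(2)*m^3/4 - 7*sqrt(2)*m^2 + 39*m^2/4 + 21*sqrt(2)*m/4 + 91*m/2 + 49*sqrt(2)/2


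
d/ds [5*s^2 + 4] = 10*s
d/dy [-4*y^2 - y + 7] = -8*y - 1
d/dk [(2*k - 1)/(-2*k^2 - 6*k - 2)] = (k^2 - k - 5/2)/(k^4 + 6*k^3 + 11*k^2 + 6*k + 1)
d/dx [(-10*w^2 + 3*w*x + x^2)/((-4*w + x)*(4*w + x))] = 3*w*(-16*w^2 - 4*w*x - x^2)/(256*w^4 - 32*w^2*x^2 + x^4)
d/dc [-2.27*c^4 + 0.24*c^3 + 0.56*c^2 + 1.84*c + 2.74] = -9.08*c^3 + 0.72*c^2 + 1.12*c + 1.84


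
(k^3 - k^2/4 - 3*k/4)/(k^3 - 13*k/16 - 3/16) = 4*k/(4*k + 1)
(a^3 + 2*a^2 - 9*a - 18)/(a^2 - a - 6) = a + 3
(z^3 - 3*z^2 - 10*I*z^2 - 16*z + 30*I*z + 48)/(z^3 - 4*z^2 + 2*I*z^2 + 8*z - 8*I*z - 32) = (z^2 - z*(3 + 8*I) + 24*I)/(z^2 + 4*z*(-1 + I) - 16*I)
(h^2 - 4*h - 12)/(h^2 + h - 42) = (h + 2)/(h + 7)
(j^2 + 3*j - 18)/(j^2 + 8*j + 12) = (j - 3)/(j + 2)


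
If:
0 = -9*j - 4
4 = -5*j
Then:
No Solution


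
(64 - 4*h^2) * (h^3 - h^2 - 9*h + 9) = -4*h^5 + 4*h^4 + 100*h^3 - 100*h^2 - 576*h + 576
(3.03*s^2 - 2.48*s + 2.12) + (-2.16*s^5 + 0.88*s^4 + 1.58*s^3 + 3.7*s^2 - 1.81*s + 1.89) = -2.16*s^5 + 0.88*s^4 + 1.58*s^3 + 6.73*s^2 - 4.29*s + 4.01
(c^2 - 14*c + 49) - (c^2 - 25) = 74 - 14*c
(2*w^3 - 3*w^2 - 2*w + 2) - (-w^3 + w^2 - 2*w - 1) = 3*w^3 - 4*w^2 + 3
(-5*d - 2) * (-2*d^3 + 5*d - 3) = 10*d^4 + 4*d^3 - 25*d^2 + 5*d + 6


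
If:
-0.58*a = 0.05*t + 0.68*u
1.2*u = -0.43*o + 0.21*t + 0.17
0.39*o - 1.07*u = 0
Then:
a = 0.0697865353037767 - 2.14932002863037*u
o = 2.74358974358974*u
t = 11.3321123321123*u - 0.80952380952381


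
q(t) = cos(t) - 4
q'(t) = -sin(t)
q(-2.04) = -4.45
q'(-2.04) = 0.89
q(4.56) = -4.15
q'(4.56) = 0.99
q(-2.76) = -4.93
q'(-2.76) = 0.37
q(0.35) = -3.06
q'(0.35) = -0.34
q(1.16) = -3.60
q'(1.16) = -0.92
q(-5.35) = -3.40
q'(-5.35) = -0.80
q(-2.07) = -4.48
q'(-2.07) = 0.88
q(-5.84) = -3.10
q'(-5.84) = -0.43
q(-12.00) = -3.16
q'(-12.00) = -0.54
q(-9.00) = -4.91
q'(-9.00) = 0.41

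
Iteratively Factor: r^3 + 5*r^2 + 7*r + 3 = (r + 3)*(r^2 + 2*r + 1) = (r + 1)*(r + 3)*(r + 1)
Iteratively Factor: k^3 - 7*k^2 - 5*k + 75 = (k + 3)*(k^2 - 10*k + 25) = (k - 5)*(k + 3)*(k - 5)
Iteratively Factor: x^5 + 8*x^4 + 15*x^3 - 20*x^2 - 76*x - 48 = (x + 4)*(x^4 + 4*x^3 - x^2 - 16*x - 12) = (x + 3)*(x + 4)*(x^3 + x^2 - 4*x - 4) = (x + 2)*(x + 3)*(x + 4)*(x^2 - x - 2) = (x - 2)*(x + 2)*(x + 3)*(x + 4)*(x + 1)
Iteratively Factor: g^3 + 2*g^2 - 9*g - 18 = (g + 3)*(g^2 - g - 6) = (g + 2)*(g + 3)*(g - 3)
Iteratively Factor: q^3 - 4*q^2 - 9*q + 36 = (q - 3)*(q^2 - q - 12) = (q - 4)*(q - 3)*(q + 3)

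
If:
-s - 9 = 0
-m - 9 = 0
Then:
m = -9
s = -9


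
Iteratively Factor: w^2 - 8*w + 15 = (w - 3)*(w - 5)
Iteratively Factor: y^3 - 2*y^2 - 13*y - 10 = (y + 1)*(y^2 - 3*y - 10) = (y + 1)*(y + 2)*(y - 5)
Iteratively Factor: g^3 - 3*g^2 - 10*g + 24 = (g + 3)*(g^2 - 6*g + 8) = (g - 2)*(g + 3)*(g - 4)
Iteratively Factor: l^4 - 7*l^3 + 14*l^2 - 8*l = (l - 1)*(l^3 - 6*l^2 + 8*l) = (l - 2)*(l - 1)*(l^2 - 4*l) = l*(l - 2)*(l - 1)*(l - 4)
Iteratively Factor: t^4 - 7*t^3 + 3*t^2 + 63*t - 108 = (t - 3)*(t^3 - 4*t^2 - 9*t + 36) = (t - 3)*(t + 3)*(t^2 - 7*t + 12) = (t - 4)*(t - 3)*(t + 3)*(t - 3)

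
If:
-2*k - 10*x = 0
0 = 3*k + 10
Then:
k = -10/3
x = 2/3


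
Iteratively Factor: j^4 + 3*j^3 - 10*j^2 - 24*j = (j + 4)*(j^3 - j^2 - 6*j) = j*(j + 4)*(j^2 - j - 6) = j*(j - 3)*(j + 4)*(j + 2)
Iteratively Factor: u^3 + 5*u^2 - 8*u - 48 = (u - 3)*(u^2 + 8*u + 16) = (u - 3)*(u + 4)*(u + 4)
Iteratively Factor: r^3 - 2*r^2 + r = (r - 1)*(r^2 - r) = r*(r - 1)*(r - 1)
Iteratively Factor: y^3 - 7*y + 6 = (y - 1)*(y^2 + y - 6) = (y - 1)*(y + 3)*(y - 2)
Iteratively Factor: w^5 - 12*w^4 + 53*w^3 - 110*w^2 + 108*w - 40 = (w - 2)*(w^4 - 10*w^3 + 33*w^2 - 44*w + 20) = (w - 2)^2*(w^3 - 8*w^2 + 17*w - 10) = (w - 2)^2*(w - 1)*(w^2 - 7*w + 10) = (w - 5)*(w - 2)^2*(w - 1)*(w - 2)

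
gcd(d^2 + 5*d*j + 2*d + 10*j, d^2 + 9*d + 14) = d + 2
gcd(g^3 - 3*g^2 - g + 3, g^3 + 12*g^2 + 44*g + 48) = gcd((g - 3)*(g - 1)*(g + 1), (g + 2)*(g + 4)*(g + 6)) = 1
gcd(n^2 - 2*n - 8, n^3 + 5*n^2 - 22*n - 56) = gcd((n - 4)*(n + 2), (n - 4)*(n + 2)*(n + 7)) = n^2 - 2*n - 8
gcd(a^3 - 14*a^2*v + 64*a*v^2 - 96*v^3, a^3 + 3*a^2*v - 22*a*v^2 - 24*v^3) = -a + 4*v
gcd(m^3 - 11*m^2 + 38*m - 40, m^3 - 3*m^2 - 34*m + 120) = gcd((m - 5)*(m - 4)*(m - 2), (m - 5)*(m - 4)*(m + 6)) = m^2 - 9*m + 20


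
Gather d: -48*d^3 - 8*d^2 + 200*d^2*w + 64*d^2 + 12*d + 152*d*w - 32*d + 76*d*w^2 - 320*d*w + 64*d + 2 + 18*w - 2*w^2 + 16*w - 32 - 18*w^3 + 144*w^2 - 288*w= -48*d^3 + d^2*(200*w + 56) + d*(76*w^2 - 168*w + 44) - 18*w^3 + 142*w^2 - 254*w - 30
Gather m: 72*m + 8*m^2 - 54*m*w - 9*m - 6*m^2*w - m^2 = m^2*(7 - 6*w) + m*(63 - 54*w)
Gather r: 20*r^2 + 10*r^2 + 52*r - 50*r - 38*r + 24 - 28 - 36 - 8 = 30*r^2 - 36*r - 48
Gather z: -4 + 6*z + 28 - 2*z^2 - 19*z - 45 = -2*z^2 - 13*z - 21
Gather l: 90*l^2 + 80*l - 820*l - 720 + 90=90*l^2 - 740*l - 630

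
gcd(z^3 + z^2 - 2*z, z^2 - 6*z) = z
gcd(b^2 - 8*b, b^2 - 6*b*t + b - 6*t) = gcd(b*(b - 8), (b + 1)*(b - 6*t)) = 1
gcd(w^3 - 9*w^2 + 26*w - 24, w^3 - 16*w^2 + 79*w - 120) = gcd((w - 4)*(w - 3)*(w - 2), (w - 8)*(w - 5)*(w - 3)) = w - 3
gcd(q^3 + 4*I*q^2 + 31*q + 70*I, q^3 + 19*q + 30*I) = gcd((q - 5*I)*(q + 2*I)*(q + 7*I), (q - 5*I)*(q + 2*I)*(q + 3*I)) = q^2 - 3*I*q + 10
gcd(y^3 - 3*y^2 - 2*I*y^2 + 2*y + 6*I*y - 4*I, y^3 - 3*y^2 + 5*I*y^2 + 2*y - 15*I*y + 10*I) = y^2 - 3*y + 2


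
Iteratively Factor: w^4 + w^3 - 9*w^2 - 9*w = (w + 3)*(w^3 - 2*w^2 - 3*w) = (w - 3)*(w + 3)*(w^2 + w) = w*(w - 3)*(w + 3)*(w + 1)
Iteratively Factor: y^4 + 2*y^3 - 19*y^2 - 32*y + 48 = (y + 4)*(y^3 - 2*y^2 - 11*y + 12) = (y - 1)*(y + 4)*(y^2 - y - 12) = (y - 1)*(y + 3)*(y + 4)*(y - 4)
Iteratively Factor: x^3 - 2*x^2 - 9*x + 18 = (x + 3)*(x^2 - 5*x + 6) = (x - 3)*(x + 3)*(x - 2)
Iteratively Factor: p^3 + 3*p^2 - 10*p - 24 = (p - 3)*(p^2 + 6*p + 8) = (p - 3)*(p + 4)*(p + 2)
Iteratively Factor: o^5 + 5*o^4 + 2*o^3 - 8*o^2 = (o + 4)*(o^4 + o^3 - 2*o^2) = o*(o + 4)*(o^3 + o^2 - 2*o) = o*(o - 1)*(o + 4)*(o^2 + 2*o) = o*(o - 1)*(o + 2)*(o + 4)*(o)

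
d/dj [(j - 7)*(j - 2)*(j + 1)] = 3*j^2 - 16*j + 5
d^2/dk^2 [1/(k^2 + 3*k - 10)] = 2*(-k^2 - 3*k + (2*k + 3)^2 + 10)/(k^2 + 3*k - 10)^3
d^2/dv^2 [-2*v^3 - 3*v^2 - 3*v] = -12*v - 6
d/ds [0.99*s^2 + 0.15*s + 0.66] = 1.98*s + 0.15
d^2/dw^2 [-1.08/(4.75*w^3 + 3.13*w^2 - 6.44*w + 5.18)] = ((30.78*w + 6.7608)*(4.75*w^3 + 3.13*w^2 - 6.44*w + 5.18) - 1.08*(14.25*w^2 + 6.26*w - 6.44)*(28.5*w^2 + 12.52*w - 12.88))/(4.75*w^3 + 3.13*w^2 - 6.44*w + 5.18)^3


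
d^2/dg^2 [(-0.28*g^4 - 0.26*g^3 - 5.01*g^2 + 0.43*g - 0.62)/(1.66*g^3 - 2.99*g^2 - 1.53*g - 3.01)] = (1.77635683940025e-15*g^8 - 36.620824*g^6 - 12.9324240000001*g^5 - 144.29556*g^4 - 262.682452*g^3 + 234.88413*g^2 - 72.958734*g - 86.4856)/(4.574296*g^9 - 24.717732*g^8 + 31.873494*g^7 - 6.049955*g^6 + 60.261627*g^5 - 55.858188*g^4 - 41.081361*g^3 - 102.407424*g^2 - 41.585859*g - 27.270901)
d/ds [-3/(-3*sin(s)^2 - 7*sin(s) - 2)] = -3*(6*sin(s) + 7)*cos(s)/(3*sin(s)^2 + 7*sin(s) + 2)^2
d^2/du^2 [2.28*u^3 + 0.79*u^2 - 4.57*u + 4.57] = 13.68*u + 1.58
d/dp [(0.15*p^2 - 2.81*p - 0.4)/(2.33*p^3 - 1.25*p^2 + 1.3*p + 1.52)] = (-0.3495*p^4 + 13.0946*p^3 - 0.5215*p^2 - 0.544*p - 3.7512)/(5.4289*p^6 - 5.825*p^5 + 7.6205*p^4 + 3.8332*p^3 - 2.11*p^2 + 3.952*p + 2.3104)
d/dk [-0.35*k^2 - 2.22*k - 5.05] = -0.7*k - 2.22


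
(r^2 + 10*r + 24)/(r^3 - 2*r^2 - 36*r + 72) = (r + 4)/(r^2 - 8*r + 12)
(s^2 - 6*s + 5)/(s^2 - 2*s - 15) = (s - 1)/(s + 3)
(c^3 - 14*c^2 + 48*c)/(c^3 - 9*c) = (c^2 - 14*c + 48)/(c^2 - 9)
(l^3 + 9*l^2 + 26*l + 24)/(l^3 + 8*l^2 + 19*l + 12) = (l + 2)/(l + 1)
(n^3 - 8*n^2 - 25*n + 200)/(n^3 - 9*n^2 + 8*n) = (n^2 - 25)/(n*(n - 1))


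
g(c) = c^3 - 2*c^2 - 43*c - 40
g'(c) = 3*c^2 - 4*c - 43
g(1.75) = -116.02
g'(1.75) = -40.81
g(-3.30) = 44.18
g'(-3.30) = 2.87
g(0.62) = -67.19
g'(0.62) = -44.33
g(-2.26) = 35.42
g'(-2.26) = -18.64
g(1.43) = -102.66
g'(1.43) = -42.59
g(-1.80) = 25.09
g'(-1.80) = -26.08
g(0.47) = -60.55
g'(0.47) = -44.22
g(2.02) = -126.78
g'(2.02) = -38.84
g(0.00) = -40.00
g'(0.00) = -43.00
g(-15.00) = -3220.00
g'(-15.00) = 692.00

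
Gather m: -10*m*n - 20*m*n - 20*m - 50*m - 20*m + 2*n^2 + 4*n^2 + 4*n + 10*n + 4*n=m*(-30*n - 90) + 6*n^2 + 18*n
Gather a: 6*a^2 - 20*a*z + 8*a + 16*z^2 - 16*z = 6*a^2 + a*(8 - 20*z) + 16*z^2 - 16*z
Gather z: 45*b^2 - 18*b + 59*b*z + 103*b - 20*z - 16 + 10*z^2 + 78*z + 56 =45*b^2 + 85*b + 10*z^2 + z*(59*b + 58) + 40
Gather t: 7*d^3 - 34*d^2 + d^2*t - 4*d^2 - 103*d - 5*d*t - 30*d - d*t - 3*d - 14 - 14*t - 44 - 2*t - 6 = 7*d^3 - 38*d^2 - 136*d + t*(d^2 - 6*d - 16) - 64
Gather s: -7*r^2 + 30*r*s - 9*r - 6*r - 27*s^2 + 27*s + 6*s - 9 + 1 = -7*r^2 - 15*r - 27*s^2 + s*(30*r + 33) - 8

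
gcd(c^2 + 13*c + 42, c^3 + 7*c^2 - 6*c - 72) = c + 6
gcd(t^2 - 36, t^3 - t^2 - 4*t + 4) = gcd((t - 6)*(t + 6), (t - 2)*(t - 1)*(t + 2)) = 1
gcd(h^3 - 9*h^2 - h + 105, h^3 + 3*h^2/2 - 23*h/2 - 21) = h + 3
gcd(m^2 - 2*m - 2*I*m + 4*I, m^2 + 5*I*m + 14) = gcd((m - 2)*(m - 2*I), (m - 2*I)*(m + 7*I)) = m - 2*I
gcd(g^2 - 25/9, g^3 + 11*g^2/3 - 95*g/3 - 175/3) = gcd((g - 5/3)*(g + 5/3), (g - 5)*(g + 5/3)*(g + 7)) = g + 5/3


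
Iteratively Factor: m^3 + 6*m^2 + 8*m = (m + 2)*(m^2 + 4*m) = m*(m + 2)*(m + 4)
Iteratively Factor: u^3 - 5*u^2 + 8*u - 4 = (u - 2)*(u^2 - 3*u + 2) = (u - 2)^2*(u - 1)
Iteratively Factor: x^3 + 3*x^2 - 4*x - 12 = (x + 3)*(x^2 - 4) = (x - 2)*(x + 3)*(x + 2)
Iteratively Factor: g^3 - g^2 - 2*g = (g + 1)*(g^2 - 2*g) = (g - 2)*(g + 1)*(g)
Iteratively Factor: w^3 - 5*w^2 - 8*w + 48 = (w - 4)*(w^2 - w - 12) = (w - 4)^2*(w + 3)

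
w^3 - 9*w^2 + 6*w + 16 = (w - 8)*(w - 2)*(w + 1)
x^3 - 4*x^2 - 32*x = x*(x - 8)*(x + 4)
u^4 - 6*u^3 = u^3*(u - 6)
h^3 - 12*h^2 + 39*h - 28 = (h - 7)*(h - 4)*(h - 1)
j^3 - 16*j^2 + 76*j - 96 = (j - 8)*(j - 6)*(j - 2)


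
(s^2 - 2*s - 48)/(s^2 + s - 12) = (s^2 - 2*s - 48)/(s^2 + s - 12)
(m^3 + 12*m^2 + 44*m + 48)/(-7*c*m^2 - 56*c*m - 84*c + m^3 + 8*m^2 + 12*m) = (-m - 4)/(7*c - m)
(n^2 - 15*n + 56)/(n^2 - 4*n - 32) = (n - 7)/(n + 4)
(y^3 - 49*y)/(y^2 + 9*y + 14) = y*(y - 7)/(y + 2)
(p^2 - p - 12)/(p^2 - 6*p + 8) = (p + 3)/(p - 2)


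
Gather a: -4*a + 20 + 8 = 28 - 4*a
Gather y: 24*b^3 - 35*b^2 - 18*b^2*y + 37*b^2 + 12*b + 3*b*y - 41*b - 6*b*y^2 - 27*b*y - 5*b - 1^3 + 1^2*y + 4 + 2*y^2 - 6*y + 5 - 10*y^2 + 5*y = 24*b^3 + 2*b^2 - 34*b + y^2*(-6*b - 8) + y*(-18*b^2 - 24*b) + 8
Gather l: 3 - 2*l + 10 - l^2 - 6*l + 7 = -l^2 - 8*l + 20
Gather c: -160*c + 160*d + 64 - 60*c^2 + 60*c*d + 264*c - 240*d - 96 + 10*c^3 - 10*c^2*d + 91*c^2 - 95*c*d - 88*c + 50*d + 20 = 10*c^3 + c^2*(31 - 10*d) + c*(16 - 35*d) - 30*d - 12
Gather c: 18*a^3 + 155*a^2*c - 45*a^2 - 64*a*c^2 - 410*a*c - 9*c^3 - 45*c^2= 18*a^3 - 45*a^2 - 9*c^3 + c^2*(-64*a - 45) + c*(155*a^2 - 410*a)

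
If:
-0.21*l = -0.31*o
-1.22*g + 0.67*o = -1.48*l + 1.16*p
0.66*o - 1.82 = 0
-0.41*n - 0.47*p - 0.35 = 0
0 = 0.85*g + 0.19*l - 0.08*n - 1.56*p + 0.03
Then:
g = 3.80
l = 4.07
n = -4.05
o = 2.76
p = 2.79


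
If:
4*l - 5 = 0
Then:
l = 5/4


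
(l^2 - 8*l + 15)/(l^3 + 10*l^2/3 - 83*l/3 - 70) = 3*(l - 3)/(3*l^2 + 25*l + 42)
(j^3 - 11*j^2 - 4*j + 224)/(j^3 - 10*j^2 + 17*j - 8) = (j^2 - 3*j - 28)/(j^2 - 2*j + 1)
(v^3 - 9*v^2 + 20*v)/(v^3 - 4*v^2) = (v - 5)/v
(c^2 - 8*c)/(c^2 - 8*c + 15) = c*(c - 8)/(c^2 - 8*c + 15)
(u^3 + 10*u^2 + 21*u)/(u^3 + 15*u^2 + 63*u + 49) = u*(u + 3)/(u^2 + 8*u + 7)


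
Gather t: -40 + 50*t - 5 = 50*t - 45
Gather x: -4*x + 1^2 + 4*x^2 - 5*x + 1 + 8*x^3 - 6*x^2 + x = 8*x^3 - 2*x^2 - 8*x + 2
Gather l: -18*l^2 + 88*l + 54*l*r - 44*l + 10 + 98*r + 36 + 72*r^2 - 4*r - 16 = -18*l^2 + l*(54*r + 44) + 72*r^2 + 94*r + 30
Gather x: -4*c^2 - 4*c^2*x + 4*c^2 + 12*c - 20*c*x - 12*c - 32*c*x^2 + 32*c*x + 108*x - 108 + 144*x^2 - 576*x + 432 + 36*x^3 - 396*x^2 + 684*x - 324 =36*x^3 + x^2*(-32*c - 252) + x*(-4*c^2 + 12*c + 216)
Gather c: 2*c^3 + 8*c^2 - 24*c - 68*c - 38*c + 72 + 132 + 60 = 2*c^3 + 8*c^2 - 130*c + 264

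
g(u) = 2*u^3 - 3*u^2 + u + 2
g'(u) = 6*u^2 - 6*u + 1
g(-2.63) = -57.76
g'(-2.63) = 58.28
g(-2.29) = -40.04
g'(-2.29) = 46.20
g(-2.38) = -44.34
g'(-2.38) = 49.27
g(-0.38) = 1.08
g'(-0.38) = 4.15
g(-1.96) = -26.54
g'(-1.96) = 35.81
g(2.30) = 12.76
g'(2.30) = 18.94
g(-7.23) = -917.91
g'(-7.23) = 358.02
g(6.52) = 435.32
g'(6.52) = 216.94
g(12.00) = 3038.00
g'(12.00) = 793.00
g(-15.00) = -7438.00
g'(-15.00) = 1441.00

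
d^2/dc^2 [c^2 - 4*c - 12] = 2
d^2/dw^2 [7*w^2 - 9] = 14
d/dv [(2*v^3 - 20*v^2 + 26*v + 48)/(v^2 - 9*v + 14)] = 2*(v^4 - 18*v^3 + 119*v^2 - 328*v + 398)/(v^4 - 18*v^3 + 109*v^2 - 252*v + 196)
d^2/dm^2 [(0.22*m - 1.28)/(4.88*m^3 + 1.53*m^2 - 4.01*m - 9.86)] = (31.435008*m^5 - 355.933536*m^4 - 143.271604*m^3 + 259.338624*m^2 - 302.504664*m - 97.181688)/(116.214272*m^9 + 109.308096*m^8 - 252.216456*m^7 - 880.489959*m^6 - 234.460587*m^5 + 1162.254045*m^4 + 1721.778091*m^3 - 29.411394*m^2 - 1169.551788*m - 958.585256)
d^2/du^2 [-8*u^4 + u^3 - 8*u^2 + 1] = -96*u^2 + 6*u - 16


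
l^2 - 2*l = l*(l - 2)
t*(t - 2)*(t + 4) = t^3 + 2*t^2 - 8*t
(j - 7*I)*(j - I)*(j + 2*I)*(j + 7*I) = j^4 + I*j^3 + 51*j^2 + 49*I*j + 98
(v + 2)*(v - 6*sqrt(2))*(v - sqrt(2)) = v^3 - 7*sqrt(2)*v^2 + 2*v^2 - 14*sqrt(2)*v + 12*v + 24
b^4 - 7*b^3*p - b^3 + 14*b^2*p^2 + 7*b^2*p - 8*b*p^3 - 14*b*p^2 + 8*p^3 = (b - 1)*(b - 4*p)*(b - 2*p)*(b - p)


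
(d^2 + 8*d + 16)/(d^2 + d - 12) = (d + 4)/(d - 3)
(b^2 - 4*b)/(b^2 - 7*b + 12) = b/(b - 3)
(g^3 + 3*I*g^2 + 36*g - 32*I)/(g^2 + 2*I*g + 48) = (g^2 - 5*I*g - 4)/(g - 6*I)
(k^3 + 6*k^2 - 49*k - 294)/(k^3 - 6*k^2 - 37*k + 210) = (k + 7)/(k - 5)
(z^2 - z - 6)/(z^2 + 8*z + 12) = (z - 3)/(z + 6)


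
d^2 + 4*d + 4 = (d + 2)^2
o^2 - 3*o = o*(o - 3)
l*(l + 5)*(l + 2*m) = l^3 + 2*l^2*m + 5*l^2 + 10*l*m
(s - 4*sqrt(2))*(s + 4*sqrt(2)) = s^2 - 32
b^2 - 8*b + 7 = (b - 7)*(b - 1)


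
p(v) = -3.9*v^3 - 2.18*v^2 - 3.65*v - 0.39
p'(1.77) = -48.02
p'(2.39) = -80.90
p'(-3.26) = -113.78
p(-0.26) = 0.48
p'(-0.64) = -5.65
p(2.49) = -83.20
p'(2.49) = -87.05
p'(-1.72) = -30.76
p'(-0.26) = -3.31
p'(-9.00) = -912.11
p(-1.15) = 6.86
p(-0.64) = 2.08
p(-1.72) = 19.28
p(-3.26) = 123.46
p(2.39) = -74.81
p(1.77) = -35.31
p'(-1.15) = -14.11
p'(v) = -11.7*v^2 - 4.36*v - 3.65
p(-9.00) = 2698.98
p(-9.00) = 2698.98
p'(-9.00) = -912.11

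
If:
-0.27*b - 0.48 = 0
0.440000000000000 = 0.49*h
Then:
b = -1.78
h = 0.90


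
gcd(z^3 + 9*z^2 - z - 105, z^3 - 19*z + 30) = z^2 + 2*z - 15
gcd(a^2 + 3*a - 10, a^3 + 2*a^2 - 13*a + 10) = a^2 + 3*a - 10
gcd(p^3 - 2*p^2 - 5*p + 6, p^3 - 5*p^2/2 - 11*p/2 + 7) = p^2 + p - 2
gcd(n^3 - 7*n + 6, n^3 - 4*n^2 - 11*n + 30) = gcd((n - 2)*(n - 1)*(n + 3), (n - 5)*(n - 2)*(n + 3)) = n^2 + n - 6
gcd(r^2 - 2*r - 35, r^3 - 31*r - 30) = r + 5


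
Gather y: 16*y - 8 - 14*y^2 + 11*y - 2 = -14*y^2 + 27*y - 10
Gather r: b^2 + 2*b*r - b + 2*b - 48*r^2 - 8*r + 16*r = b^2 + b - 48*r^2 + r*(2*b + 8)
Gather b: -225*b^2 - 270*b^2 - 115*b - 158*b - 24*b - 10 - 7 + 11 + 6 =-495*b^2 - 297*b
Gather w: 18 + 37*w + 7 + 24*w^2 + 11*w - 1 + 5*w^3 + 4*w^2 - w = 5*w^3 + 28*w^2 + 47*w + 24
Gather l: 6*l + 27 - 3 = 6*l + 24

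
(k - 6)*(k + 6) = k^2 - 36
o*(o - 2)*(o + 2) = o^3 - 4*o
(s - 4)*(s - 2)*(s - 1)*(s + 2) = s^4 - 5*s^3 + 20*s - 16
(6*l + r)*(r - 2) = 6*l*r - 12*l + r^2 - 2*r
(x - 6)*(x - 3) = x^2 - 9*x + 18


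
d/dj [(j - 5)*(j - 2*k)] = 2*j - 2*k - 5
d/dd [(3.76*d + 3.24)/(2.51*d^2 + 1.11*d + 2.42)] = (-9.4376*d^2 - 16.2648*d + 5.5028)/(6.3001*d^4 + 5.5722*d^3 + 13.3805*d^2 + 5.3724*d + 5.8564)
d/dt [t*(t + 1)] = 2*t + 1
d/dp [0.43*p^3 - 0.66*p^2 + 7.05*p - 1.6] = 1.29*p^2 - 1.32*p + 7.05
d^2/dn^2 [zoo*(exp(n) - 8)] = zoo*exp(n)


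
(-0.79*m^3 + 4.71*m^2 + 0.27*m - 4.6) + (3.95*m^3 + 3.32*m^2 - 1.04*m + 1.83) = 3.16*m^3 + 8.03*m^2 - 0.77*m - 2.77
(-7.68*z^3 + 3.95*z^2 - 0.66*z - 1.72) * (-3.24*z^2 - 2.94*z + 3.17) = 24.8832*z^5 + 9.7812*z^4 - 33.8202*z^3 + 20.0347*z^2 + 2.9646*z - 5.4524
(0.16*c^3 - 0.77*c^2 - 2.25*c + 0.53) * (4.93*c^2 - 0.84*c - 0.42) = 0.7888*c^5 - 3.9305*c^4 - 10.5129*c^3 + 4.8263*c^2 + 0.4998*c - 0.2226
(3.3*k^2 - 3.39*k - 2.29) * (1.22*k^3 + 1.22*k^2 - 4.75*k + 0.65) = 4.026*k^5 - 0.1098*k^4 - 22.6046*k^3 + 15.4537*k^2 + 8.674*k - 1.4885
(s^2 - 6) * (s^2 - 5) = s^4 - 11*s^2 + 30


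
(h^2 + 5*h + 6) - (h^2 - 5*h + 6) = 10*h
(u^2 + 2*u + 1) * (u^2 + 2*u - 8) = u^4 + 4*u^3 - 3*u^2 - 14*u - 8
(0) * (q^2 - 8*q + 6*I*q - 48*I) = 0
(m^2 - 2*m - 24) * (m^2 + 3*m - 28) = m^4 + m^3 - 58*m^2 - 16*m + 672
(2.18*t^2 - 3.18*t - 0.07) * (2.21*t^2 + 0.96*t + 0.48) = 4.8178*t^4 - 4.935*t^3 - 2.1611*t^2 - 1.5936*t - 0.0336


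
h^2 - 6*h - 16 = (h - 8)*(h + 2)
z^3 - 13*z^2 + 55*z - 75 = (z - 5)^2*(z - 3)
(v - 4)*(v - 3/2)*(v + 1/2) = v^3 - 5*v^2 + 13*v/4 + 3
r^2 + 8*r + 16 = (r + 4)^2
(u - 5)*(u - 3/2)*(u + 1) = u^3 - 11*u^2/2 + u + 15/2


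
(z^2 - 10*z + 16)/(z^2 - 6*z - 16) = (z - 2)/(z + 2)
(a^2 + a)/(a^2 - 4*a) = (a + 1)/(a - 4)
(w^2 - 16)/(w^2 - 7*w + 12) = (w + 4)/(w - 3)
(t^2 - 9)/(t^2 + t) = (t^2 - 9)/(t*(t + 1))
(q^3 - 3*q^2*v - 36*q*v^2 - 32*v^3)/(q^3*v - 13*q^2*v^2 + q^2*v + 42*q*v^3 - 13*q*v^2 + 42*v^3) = (q^3 - 3*q^2*v - 36*q*v^2 - 32*v^3)/(v*(q^3 - 13*q^2*v + q^2 + 42*q*v^2 - 13*q*v + 42*v^2))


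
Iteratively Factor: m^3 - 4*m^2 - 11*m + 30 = (m - 5)*(m^2 + m - 6) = (m - 5)*(m + 3)*(m - 2)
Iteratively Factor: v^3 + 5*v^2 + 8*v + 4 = (v + 2)*(v^2 + 3*v + 2) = (v + 2)^2*(v + 1)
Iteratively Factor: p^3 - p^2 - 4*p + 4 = (p + 2)*(p^2 - 3*p + 2) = (p - 2)*(p + 2)*(p - 1)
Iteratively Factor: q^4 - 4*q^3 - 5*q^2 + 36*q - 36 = (q - 2)*(q^3 - 2*q^2 - 9*q + 18) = (q - 2)*(q + 3)*(q^2 - 5*q + 6) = (q - 3)*(q - 2)*(q + 3)*(q - 2)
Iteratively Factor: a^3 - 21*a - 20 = (a - 5)*(a^2 + 5*a + 4) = (a - 5)*(a + 1)*(a + 4)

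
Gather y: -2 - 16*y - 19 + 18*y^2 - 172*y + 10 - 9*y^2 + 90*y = 9*y^2 - 98*y - 11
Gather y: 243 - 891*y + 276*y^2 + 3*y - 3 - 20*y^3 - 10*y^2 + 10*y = -20*y^3 + 266*y^2 - 878*y + 240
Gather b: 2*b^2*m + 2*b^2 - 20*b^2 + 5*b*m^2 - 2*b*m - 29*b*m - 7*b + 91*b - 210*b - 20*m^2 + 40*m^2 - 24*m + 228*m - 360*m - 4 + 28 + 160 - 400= b^2*(2*m - 18) + b*(5*m^2 - 31*m - 126) + 20*m^2 - 156*m - 216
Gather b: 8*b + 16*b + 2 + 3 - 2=24*b + 3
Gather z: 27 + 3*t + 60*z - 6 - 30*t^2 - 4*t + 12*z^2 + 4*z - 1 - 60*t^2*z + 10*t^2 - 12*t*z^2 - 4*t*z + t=-20*t^2 + z^2*(12 - 12*t) + z*(-60*t^2 - 4*t + 64) + 20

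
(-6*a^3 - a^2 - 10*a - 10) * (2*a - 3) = -12*a^4 + 16*a^3 - 17*a^2 + 10*a + 30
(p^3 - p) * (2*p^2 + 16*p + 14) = 2*p^5 + 16*p^4 + 12*p^3 - 16*p^2 - 14*p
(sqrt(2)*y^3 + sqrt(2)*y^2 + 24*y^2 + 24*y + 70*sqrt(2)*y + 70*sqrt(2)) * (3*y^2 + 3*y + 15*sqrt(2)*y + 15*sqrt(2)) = 3*sqrt(2)*y^5 + 6*sqrt(2)*y^4 + 102*y^4 + 204*y^3 + 573*sqrt(2)*y^3 + 1140*sqrt(2)*y^2 + 2202*y^2 + 570*sqrt(2)*y + 4200*y + 2100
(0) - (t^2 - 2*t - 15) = -t^2 + 2*t + 15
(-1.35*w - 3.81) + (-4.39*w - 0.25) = -5.74*w - 4.06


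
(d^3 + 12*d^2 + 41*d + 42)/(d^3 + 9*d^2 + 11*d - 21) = (d + 2)/(d - 1)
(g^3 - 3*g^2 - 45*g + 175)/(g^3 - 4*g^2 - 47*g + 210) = (g - 5)/(g - 6)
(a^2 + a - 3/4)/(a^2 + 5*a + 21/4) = (2*a - 1)/(2*a + 7)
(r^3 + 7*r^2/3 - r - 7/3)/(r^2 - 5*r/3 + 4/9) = 3*(3*r^3 + 7*r^2 - 3*r - 7)/(9*r^2 - 15*r + 4)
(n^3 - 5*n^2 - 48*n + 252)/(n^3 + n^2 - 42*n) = (n - 6)/n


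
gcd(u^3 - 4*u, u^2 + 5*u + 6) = u + 2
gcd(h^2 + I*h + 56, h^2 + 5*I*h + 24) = h + 8*I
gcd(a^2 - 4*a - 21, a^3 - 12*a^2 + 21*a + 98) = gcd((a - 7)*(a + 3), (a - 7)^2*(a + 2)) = a - 7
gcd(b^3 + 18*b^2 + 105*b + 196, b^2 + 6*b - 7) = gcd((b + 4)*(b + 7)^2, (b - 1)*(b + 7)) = b + 7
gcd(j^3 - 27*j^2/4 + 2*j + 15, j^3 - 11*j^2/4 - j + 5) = j^2 - 3*j/4 - 5/2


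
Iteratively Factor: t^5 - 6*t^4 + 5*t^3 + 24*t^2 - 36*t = (t)*(t^4 - 6*t^3 + 5*t^2 + 24*t - 36) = t*(t - 3)*(t^3 - 3*t^2 - 4*t + 12) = t*(t - 3)*(t + 2)*(t^2 - 5*t + 6) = t*(t - 3)*(t - 2)*(t + 2)*(t - 3)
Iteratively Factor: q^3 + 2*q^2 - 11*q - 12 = (q - 3)*(q^2 + 5*q + 4) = (q - 3)*(q + 4)*(q + 1)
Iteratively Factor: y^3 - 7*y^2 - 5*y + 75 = (y - 5)*(y^2 - 2*y - 15) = (y - 5)^2*(y + 3)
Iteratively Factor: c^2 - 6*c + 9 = (c - 3)*(c - 3)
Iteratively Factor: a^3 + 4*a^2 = (a)*(a^2 + 4*a) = a*(a + 4)*(a)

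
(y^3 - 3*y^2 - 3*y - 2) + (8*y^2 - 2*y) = y^3 + 5*y^2 - 5*y - 2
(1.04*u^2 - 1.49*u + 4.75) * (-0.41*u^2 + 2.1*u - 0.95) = -0.4264*u^4 + 2.7949*u^3 - 6.0645*u^2 + 11.3905*u - 4.5125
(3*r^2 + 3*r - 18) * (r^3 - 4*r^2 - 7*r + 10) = 3*r^5 - 9*r^4 - 51*r^3 + 81*r^2 + 156*r - 180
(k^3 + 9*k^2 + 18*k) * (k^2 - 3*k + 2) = k^5 + 6*k^4 - 7*k^3 - 36*k^2 + 36*k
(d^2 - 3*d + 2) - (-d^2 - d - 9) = 2*d^2 - 2*d + 11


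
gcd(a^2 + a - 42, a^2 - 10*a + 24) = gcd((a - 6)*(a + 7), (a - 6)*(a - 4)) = a - 6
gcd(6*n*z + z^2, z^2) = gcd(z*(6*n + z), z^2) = z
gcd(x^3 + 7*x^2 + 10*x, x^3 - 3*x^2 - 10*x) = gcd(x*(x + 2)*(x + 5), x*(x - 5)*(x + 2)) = x^2 + 2*x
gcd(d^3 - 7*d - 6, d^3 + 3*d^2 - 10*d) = 1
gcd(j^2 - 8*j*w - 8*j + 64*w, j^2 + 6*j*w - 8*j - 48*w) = j - 8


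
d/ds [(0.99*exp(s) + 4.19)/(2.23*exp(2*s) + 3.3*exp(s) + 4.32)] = (-(0.99*exp(s) + 4.19)*(4.46*exp(s) + 3.3) + 2.2077*exp(2*s) + 3.267*exp(s) + 4.2768)*exp(s)/(2.23*exp(2*s) + 3.3*exp(s) + 4.32)^2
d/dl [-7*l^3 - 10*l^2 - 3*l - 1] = -21*l^2 - 20*l - 3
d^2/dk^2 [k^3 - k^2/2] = 6*k - 1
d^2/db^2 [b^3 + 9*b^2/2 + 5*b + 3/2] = 6*b + 9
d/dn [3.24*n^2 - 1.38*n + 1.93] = 6.48*n - 1.38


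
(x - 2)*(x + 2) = x^2 - 4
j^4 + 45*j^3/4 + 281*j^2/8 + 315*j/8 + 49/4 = (j + 1/2)*(j + 7/4)*(j + 2)*(j + 7)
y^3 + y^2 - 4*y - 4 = (y - 2)*(y + 1)*(y + 2)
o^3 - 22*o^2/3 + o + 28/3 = (o - 7)*(o - 4/3)*(o + 1)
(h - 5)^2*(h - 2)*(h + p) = h^4 + h^3*p - 12*h^3 - 12*h^2*p + 45*h^2 + 45*h*p - 50*h - 50*p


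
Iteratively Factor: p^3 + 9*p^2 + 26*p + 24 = (p + 4)*(p^2 + 5*p + 6) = (p + 3)*(p + 4)*(p + 2)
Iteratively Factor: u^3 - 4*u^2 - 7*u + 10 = (u - 1)*(u^2 - 3*u - 10) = (u - 5)*(u - 1)*(u + 2)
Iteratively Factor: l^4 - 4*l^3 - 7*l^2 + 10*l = (l - 5)*(l^3 + l^2 - 2*l) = (l - 5)*(l + 2)*(l^2 - l) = (l - 5)*(l - 1)*(l + 2)*(l)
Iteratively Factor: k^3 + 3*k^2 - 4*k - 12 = (k - 2)*(k^2 + 5*k + 6) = (k - 2)*(k + 3)*(k + 2)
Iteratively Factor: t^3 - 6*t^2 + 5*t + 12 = (t - 3)*(t^2 - 3*t - 4) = (t - 3)*(t + 1)*(t - 4)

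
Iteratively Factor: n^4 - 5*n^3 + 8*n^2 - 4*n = (n - 2)*(n^3 - 3*n^2 + 2*n) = (n - 2)*(n - 1)*(n^2 - 2*n) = n*(n - 2)*(n - 1)*(n - 2)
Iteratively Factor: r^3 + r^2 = (r)*(r^2 + r) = r*(r + 1)*(r)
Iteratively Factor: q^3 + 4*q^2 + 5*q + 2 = (q + 1)*(q^2 + 3*q + 2) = (q + 1)*(q + 2)*(q + 1)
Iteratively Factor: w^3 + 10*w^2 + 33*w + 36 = (w + 3)*(w^2 + 7*w + 12) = (w + 3)*(w + 4)*(w + 3)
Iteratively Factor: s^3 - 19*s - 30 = (s + 2)*(s^2 - 2*s - 15) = (s + 2)*(s + 3)*(s - 5)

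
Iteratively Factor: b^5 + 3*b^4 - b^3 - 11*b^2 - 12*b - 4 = (b + 1)*(b^4 + 2*b^3 - 3*b^2 - 8*b - 4) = (b + 1)^2*(b^3 + b^2 - 4*b - 4) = (b + 1)^3*(b^2 - 4) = (b - 2)*(b + 1)^3*(b + 2)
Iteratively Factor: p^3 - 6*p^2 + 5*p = (p)*(p^2 - 6*p + 5) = p*(p - 1)*(p - 5)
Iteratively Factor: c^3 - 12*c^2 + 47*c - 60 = (c - 5)*(c^2 - 7*c + 12) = (c - 5)*(c - 3)*(c - 4)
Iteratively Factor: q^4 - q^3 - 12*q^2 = (q)*(q^3 - q^2 - 12*q) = q^2*(q^2 - q - 12) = q^2*(q + 3)*(q - 4)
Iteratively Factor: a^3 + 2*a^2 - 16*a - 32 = (a - 4)*(a^2 + 6*a + 8) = (a - 4)*(a + 4)*(a + 2)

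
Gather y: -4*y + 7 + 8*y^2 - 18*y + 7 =8*y^2 - 22*y + 14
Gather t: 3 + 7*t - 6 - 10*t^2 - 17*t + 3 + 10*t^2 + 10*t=0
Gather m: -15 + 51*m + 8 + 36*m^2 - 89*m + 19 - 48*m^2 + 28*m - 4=-12*m^2 - 10*m + 8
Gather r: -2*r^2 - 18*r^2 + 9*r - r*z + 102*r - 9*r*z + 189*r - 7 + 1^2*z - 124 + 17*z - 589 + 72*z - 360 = -20*r^2 + r*(300 - 10*z) + 90*z - 1080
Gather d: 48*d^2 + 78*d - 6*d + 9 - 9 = 48*d^2 + 72*d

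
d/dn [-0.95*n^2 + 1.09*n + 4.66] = 1.09 - 1.9*n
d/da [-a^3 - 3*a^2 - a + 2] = -3*a^2 - 6*a - 1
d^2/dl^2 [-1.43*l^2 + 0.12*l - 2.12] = -2.86000000000000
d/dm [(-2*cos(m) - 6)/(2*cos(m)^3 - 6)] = (-3*(cos(m) + 3)*cos(m)^2 + cos(m)^3 - 3)*sin(m)/(cos(m)^3 - 3)^2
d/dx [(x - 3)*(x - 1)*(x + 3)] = 3*x^2 - 2*x - 9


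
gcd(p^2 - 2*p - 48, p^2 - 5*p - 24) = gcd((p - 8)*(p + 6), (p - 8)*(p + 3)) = p - 8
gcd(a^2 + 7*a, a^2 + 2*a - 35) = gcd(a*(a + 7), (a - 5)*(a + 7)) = a + 7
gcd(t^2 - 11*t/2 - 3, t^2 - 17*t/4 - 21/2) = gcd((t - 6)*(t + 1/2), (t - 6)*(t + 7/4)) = t - 6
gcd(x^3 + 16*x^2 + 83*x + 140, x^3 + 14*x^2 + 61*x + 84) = x^2 + 11*x + 28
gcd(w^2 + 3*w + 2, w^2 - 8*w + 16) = 1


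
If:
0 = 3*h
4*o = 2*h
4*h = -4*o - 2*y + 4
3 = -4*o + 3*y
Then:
No Solution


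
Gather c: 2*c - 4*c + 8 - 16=-2*c - 8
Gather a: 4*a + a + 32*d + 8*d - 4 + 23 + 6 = 5*a + 40*d + 25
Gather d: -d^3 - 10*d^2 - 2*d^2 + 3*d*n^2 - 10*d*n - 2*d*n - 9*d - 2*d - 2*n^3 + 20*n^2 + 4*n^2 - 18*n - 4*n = -d^3 - 12*d^2 + d*(3*n^2 - 12*n - 11) - 2*n^3 + 24*n^2 - 22*n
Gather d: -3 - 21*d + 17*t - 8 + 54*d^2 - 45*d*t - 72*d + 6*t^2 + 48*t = 54*d^2 + d*(-45*t - 93) + 6*t^2 + 65*t - 11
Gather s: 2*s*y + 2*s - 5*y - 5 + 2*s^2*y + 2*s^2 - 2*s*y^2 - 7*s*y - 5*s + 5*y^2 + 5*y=s^2*(2*y + 2) + s*(-2*y^2 - 5*y - 3) + 5*y^2 - 5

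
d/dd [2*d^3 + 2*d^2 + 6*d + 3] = 6*d^2 + 4*d + 6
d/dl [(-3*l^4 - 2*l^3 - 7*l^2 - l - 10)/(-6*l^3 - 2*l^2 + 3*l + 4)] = (18*l^6 + 12*l^5 - 65*l^4 - 72*l^3 - 227*l^2 - 96*l + 26)/(36*l^6 + 24*l^5 - 32*l^4 - 60*l^3 - 7*l^2 + 24*l + 16)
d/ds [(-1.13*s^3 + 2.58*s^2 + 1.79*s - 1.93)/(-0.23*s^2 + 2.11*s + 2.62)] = (0.2599*s^4 - 4.7686*s^3 - 3.0263*s^2 + 12.6314*s + 8.7621)/(0.0529*s^4 - 0.9706*s^3 + 3.2469*s^2 + 11.0564*s + 6.8644)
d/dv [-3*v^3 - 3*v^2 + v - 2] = -9*v^2 - 6*v + 1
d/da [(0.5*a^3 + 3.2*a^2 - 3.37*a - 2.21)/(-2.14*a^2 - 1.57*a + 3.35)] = (-1.07*a^4 - 1.57*a^3 - 7.2108*a^2 + 11.9812*a - 14.7592)/(4.5796*a^4 + 6.7196*a^3 - 11.8731*a^2 - 10.519*a + 11.2225)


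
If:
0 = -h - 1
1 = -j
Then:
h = -1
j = -1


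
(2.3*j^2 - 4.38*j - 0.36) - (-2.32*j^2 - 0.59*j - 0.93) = 4.62*j^2 - 3.79*j + 0.57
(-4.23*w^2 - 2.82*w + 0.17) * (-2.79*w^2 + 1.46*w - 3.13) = 11.8017*w^4 + 1.692*w^3 + 8.6484*w^2 + 9.0748*w - 0.5321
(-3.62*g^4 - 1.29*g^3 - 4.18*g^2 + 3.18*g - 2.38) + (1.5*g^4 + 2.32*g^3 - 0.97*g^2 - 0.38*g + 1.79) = -2.12*g^4 + 1.03*g^3 - 5.15*g^2 + 2.8*g - 0.59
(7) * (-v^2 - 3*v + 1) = -7*v^2 - 21*v + 7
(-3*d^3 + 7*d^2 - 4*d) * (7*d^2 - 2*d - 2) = -21*d^5 + 55*d^4 - 36*d^3 - 6*d^2 + 8*d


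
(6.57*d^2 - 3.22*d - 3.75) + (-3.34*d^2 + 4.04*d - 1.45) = 3.23*d^2 + 0.82*d - 5.2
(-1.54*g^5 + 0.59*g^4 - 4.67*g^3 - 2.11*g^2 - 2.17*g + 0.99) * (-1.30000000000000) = 2.002*g^5 - 0.767*g^4 + 6.071*g^3 + 2.743*g^2 + 2.821*g - 1.287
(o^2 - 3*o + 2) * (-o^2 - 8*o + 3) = -o^4 - 5*o^3 + 25*o^2 - 25*o + 6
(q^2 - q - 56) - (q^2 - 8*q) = 7*q - 56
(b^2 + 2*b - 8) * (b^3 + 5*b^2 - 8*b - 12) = b^5 + 7*b^4 - 6*b^3 - 68*b^2 + 40*b + 96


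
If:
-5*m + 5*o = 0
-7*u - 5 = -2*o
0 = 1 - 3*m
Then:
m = 1/3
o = 1/3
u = -13/21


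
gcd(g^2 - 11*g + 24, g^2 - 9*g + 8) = g - 8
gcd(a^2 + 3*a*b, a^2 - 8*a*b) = a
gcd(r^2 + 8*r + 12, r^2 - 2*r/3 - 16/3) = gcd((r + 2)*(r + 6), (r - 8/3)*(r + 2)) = r + 2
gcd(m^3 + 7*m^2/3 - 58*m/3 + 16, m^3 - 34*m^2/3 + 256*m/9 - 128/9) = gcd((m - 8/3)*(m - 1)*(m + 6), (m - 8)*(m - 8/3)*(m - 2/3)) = m - 8/3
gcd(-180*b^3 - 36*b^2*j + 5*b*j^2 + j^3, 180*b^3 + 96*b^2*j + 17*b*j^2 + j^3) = 30*b^2 + 11*b*j + j^2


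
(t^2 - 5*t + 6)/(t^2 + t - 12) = (t - 2)/(t + 4)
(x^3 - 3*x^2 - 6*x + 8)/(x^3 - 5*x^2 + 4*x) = (x + 2)/x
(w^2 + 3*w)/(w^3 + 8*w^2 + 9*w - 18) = w/(w^2 + 5*w - 6)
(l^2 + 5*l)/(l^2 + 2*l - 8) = l*(l + 5)/(l^2 + 2*l - 8)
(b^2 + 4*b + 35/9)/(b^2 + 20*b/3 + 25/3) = (b + 7/3)/(b + 5)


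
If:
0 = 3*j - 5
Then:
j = 5/3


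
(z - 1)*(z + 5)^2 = z^3 + 9*z^2 + 15*z - 25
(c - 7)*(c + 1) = c^2 - 6*c - 7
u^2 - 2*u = u*(u - 2)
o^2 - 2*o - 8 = (o - 4)*(o + 2)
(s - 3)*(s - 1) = s^2 - 4*s + 3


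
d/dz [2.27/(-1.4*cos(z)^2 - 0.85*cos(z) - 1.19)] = -(6.356*cos(z) + 1.9295)*sin(z)/(1.4*cos(z)^2 + 0.85*cos(z) + 1.19)^2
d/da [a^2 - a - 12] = 2*a - 1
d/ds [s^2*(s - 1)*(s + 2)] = s*(4*s^2 + 3*s - 4)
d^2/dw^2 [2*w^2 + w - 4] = 4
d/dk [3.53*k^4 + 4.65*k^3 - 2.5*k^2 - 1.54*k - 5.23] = 14.12*k^3 + 13.95*k^2 - 5.0*k - 1.54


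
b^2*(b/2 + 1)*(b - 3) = b^4/2 - b^3/2 - 3*b^2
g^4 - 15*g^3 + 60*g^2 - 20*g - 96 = (g - 8)*(g - 6)*(g - 2)*(g + 1)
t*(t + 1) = t^2 + t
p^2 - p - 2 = (p - 2)*(p + 1)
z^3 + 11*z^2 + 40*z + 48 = (z + 3)*(z + 4)^2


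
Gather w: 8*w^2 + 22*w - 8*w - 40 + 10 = 8*w^2 + 14*w - 30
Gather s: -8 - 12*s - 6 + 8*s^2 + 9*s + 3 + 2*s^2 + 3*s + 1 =10*s^2 - 10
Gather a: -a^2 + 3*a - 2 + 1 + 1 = -a^2 + 3*a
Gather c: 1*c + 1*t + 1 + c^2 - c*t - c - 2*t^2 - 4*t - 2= c^2 - c*t - 2*t^2 - 3*t - 1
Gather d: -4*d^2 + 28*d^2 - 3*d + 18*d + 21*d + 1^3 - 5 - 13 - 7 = 24*d^2 + 36*d - 24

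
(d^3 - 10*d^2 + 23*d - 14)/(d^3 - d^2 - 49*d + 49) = (d - 2)/(d + 7)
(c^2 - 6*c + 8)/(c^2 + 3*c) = (c^2 - 6*c + 8)/(c*(c + 3))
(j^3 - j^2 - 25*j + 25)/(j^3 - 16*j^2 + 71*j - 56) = (j^2 - 25)/(j^2 - 15*j + 56)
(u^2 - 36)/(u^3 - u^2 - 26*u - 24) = (u + 6)/(u^2 + 5*u + 4)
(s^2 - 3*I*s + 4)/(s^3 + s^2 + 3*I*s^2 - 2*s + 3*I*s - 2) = (s - 4*I)/(s^2 + s*(1 + 2*I) + 2*I)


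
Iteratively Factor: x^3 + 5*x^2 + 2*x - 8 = (x - 1)*(x^2 + 6*x + 8) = (x - 1)*(x + 2)*(x + 4)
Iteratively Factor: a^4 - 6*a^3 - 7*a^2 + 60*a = (a + 3)*(a^3 - 9*a^2 + 20*a) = a*(a + 3)*(a^2 - 9*a + 20) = a*(a - 5)*(a + 3)*(a - 4)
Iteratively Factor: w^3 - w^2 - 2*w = (w)*(w^2 - w - 2) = w*(w + 1)*(w - 2)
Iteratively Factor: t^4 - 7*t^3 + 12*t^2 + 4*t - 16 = (t + 1)*(t^3 - 8*t^2 + 20*t - 16) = (t - 2)*(t + 1)*(t^2 - 6*t + 8) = (t - 4)*(t - 2)*(t + 1)*(t - 2)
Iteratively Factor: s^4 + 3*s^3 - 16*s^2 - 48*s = (s + 3)*(s^3 - 16*s) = (s - 4)*(s + 3)*(s^2 + 4*s) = s*(s - 4)*(s + 3)*(s + 4)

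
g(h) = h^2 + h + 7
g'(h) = 2*h + 1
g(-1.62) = 8.00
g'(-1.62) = -2.24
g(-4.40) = 21.96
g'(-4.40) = -7.80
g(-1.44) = 7.63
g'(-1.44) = -1.88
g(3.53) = 22.99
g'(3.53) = 8.06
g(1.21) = 9.67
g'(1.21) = 3.42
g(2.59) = 16.30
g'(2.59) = 6.18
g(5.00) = 37.00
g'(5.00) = 11.00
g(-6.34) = 40.86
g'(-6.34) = -11.68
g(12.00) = 163.00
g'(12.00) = 25.00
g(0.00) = 7.00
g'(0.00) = 1.00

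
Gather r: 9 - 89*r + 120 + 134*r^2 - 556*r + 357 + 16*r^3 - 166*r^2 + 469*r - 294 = 16*r^3 - 32*r^2 - 176*r + 192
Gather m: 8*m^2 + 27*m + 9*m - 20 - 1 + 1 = 8*m^2 + 36*m - 20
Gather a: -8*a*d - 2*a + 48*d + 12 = a*(-8*d - 2) + 48*d + 12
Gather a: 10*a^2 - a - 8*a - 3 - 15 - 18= 10*a^2 - 9*a - 36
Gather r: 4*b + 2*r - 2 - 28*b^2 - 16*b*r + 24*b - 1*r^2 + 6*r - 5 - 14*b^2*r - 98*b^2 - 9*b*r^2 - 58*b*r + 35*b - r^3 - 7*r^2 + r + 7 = -126*b^2 + 63*b - r^3 + r^2*(-9*b - 8) + r*(-14*b^2 - 74*b + 9)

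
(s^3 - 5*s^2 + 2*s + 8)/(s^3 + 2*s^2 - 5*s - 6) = (s - 4)/(s + 3)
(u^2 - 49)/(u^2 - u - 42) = (u + 7)/(u + 6)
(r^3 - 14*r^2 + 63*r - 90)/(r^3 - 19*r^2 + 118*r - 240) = (r - 3)/(r - 8)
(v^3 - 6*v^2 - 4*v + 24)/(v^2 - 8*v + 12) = v + 2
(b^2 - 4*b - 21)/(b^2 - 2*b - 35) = (b + 3)/(b + 5)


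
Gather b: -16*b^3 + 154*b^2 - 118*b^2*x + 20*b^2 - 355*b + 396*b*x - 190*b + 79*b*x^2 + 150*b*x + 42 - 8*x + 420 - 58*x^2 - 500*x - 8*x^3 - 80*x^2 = -16*b^3 + b^2*(174 - 118*x) + b*(79*x^2 + 546*x - 545) - 8*x^3 - 138*x^2 - 508*x + 462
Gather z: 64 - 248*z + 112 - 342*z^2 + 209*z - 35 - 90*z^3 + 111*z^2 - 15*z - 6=-90*z^3 - 231*z^2 - 54*z + 135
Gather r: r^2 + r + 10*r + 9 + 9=r^2 + 11*r + 18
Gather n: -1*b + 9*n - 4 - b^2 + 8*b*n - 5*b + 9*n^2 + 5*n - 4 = -b^2 - 6*b + 9*n^2 + n*(8*b + 14) - 8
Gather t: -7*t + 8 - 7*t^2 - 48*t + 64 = -7*t^2 - 55*t + 72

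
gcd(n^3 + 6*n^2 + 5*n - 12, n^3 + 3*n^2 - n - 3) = n^2 + 2*n - 3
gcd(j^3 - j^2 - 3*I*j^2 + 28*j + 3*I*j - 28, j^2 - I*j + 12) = 1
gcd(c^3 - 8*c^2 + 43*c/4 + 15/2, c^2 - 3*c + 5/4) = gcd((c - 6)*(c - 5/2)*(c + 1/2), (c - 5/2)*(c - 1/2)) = c - 5/2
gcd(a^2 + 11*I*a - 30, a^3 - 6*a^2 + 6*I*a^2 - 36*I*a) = a + 6*I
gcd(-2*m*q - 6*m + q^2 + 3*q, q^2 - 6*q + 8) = 1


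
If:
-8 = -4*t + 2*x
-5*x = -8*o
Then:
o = 5*x/8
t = x/2 + 2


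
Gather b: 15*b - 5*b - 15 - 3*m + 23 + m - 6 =10*b - 2*m + 2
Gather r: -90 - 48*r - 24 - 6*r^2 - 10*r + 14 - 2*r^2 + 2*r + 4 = -8*r^2 - 56*r - 96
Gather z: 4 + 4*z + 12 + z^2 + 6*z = z^2 + 10*z + 16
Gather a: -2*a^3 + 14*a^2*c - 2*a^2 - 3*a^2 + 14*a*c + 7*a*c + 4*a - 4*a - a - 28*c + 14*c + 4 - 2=-2*a^3 + a^2*(14*c - 5) + a*(21*c - 1) - 14*c + 2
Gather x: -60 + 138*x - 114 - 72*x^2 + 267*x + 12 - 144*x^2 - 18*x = -216*x^2 + 387*x - 162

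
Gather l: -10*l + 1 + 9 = 10 - 10*l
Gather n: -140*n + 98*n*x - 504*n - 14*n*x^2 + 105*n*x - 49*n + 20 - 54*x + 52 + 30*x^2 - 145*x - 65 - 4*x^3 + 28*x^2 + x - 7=n*(-14*x^2 + 203*x - 693) - 4*x^3 + 58*x^2 - 198*x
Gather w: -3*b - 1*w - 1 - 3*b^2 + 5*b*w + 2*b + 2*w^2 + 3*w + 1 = -3*b^2 - b + 2*w^2 + w*(5*b + 2)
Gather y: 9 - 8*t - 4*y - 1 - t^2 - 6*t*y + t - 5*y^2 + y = -t^2 - 7*t - 5*y^2 + y*(-6*t - 3) + 8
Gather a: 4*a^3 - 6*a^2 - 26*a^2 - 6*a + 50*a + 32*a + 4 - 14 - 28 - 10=4*a^3 - 32*a^2 + 76*a - 48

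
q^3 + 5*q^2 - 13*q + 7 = (q - 1)^2*(q + 7)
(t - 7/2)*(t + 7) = t^2 + 7*t/2 - 49/2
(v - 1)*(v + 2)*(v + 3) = v^3 + 4*v^2 + v - 6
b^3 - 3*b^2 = b^2*(b - 3)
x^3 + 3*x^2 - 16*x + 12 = (x - 2)*(x - 1)*(x + 6)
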